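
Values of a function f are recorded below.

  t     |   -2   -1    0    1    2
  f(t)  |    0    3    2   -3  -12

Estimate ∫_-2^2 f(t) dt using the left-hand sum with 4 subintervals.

2

Δt = 1.
Sum = 1·[0 + 3 + 2 + (-3)] = 2.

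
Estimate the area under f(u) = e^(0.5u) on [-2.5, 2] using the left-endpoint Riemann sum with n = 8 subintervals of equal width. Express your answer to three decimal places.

4.212

Δu = (2 − (-2.5))/8 = 0.5625.
Left endpoints: -2.5, -1.9375, -1.375, -0.8125, -0.25, 0.3125, 0.875, 1.4375.
f(-2.5) ≈ 0.287, f(-1.9375) ≈ 0.380, f(-1.375) ≈ 0.503, f(-0.8125) ≈ 0.666, f(-0.25) ≈ 0.882, f(0.3125) ≈ 1.169, f(0.875) ≈ 1.549, f(1.4375) ≈ 2.052.
Sum = Δu · [f(-2.5) + f(-1.9375) + f(-1.375) + ...].
Sum ≈ 4.212.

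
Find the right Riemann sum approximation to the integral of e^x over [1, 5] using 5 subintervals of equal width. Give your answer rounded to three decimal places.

Δx = (5 − 1)/5 = 0.8.
Right endpoints: 1.8, 2.6, 3.4, 4.2, 5.
f(1.8) ≈ 6.050, f(2.6) ≈ 13.464, f(3.4) ≈ 29.964, f(4.2) ≈ 66.686, f(5) ≈ 148.413.
Sum = Δx · [f(1.8) + f(2.6) + f(3.4) + f(4.2) + f(5)].
Sum ≈ 211.662.

211.662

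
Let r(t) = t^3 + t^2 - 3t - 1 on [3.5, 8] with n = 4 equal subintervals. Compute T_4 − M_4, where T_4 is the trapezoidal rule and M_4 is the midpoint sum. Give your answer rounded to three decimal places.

T_4 ≈ 1078.05762.
M_4 ≈ 1052.07275.
T_4 − M_4 ≈ 25.985.

25.985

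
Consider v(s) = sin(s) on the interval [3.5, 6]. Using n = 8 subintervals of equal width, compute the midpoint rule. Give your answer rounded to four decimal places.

-1.9044

Δs = (6 − 3.5)/8 = 0.3125.
Midpoints: 3.65625, 3.96875, 4.28125, 4.59375, 4.90625, 5.21875, 5.53125, 5.84375.
v(3.65625) ≈ -0.4922, v(3.96875) ≈ -0.7360, v(4.28125) ≈ -0.9085, v(4.59375) ≈ -0.9930, v(4.90625) ≈ -0.9813, v(5.21875) ≈ -0.8745, v(5.53125) ≈ -0.6831, v(5.84375) ≈ -0.4254.
Sum = Δs · [v(3.65625) + v(3.96875) + v(4.28125) + ...].
Sum ≈ -1.9044.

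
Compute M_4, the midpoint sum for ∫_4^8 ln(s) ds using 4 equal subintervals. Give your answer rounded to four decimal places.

Δs = (8 − 4)/4 = 1.
Midpoints: 4.5, 5.5, 6.5, 7.5.
f(4.5) ≈ 1.5041, f(5.5) ≈ 1.7047, f(6.5) ≈ 1.8718, f(7.5) ≈ 2.0149.
Sum = Δs · [f(4.5) + f(5.5) + f(6.5) + f(7.5)].
Sum ≈ 7.0955.

7.0955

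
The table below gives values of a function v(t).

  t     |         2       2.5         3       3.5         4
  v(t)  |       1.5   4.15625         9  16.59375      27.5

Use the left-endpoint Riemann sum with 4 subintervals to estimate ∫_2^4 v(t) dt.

15.625

Δt = 0.5.
Sum = 0.5·[1.5 + 4.15625 + 9 + 16.59375] = 15.625.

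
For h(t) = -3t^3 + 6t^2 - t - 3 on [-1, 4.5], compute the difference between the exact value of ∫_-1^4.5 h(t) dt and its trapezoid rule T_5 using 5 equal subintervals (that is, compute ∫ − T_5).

10.814375

Exact integral: ∫_-1^4.5 h(t) dt = -148.671875.
T_5 = -159.48625.
Error = -148.671875 − (-159.48625) = 10.814375.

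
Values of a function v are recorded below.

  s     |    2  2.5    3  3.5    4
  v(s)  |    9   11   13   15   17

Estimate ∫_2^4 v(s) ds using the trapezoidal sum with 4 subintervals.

26

Δs = 0.5.
T_4 = (0.5/2)·[9 + 2·11 + 2·13 + 2·15 + 17] = 26.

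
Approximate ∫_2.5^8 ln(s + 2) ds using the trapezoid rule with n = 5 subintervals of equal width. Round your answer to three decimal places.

Δs = (8 − 2.5)/5 = 1.1.
f(2.5) ≈ 1.504, f(3.6) ≈ 1.723, f(4.7) ≈ 1.902, f(5.8) ≈ 2.054, f(6.9) ≈ 2.186, f(8) ≈ 2.303.
T_5 = (Δs/2)·[f(s_0) + 2f(s_1) + ... + 2f(s_{4}) + f(s_5)].
Sum ≈ 10.745.

10.745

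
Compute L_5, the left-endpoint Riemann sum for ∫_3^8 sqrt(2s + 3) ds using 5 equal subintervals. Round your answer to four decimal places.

Δs = (8 − 3)/5 = 1.
Left endpoints: 3, 4, 5, 6, 7.
f(3) ≈ 3.0000, f(4) ≈ 3.3166, f(5) ≈ 3.6056, f(6) ≈ 3.8730, f(7) ≈ 4.1231.
Sum = Δs · [f(3) + f(4) + f(5) + f(6) + f(7)].
Sum ≈ 17.9183.

17.9183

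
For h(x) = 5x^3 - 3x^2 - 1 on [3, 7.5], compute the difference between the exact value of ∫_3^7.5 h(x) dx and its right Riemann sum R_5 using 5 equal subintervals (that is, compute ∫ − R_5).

Exact integral: ∫_3^7.5 h(x) dx = 3454.453125.
R_5 = 4325.1525.
Error = 3454.453125 − 4325.1525 = -870.699375.

-870.699375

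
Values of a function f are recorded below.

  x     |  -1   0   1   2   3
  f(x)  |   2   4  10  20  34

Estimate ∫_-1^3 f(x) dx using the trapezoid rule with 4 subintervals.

52

Δx = 1.
T_4 = (1/2)·[2 + 2·4 + 2·10 + 2·20 + 34] = 52.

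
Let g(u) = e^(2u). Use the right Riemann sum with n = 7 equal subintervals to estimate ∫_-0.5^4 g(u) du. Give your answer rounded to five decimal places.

2648.19530

Δu = (4 − (-0.5))/7 = 9/14.
Right endpoints: 1/7, 11/14, 10/7, 29/14, 19/7, 47/14, 4.
g(1/7) ≈ 1.33071, g(11/14) ≈ 4.81352, g(10/7) ≈ 17.41171, g(29/14) ≈ 62.98251, g(19/7) ≈ 227.82355, g(47/14) ≈ 824.09492, g(4) ≈ 2980.95799.
Sum = Δu · [g(1/7) + g(11/14) + g(10/7) + ...].
Sum ≈ 2648.19530.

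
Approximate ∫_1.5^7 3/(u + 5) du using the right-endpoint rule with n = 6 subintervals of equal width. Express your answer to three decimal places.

Δu = (7 − 1.5)/6 = 11/12.
Right endpoints: 29/12, 10/3, 4.25, 31/6, 73/12, 7.
f(29/12) = 36/89, f(10/3) = 0.36, f(4.25) = 12/37, f(31/6) = 18/61, f(73/12) = 36/133, f(7) = 0.25.
Sum = Δu · [f(29/12) + f(10/3) + f(4.25) + ...].
Sum ≈ 1.746.

1.746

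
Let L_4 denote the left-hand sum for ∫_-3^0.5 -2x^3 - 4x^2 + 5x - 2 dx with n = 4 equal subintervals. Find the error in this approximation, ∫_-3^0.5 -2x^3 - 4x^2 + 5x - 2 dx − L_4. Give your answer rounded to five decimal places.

-2.32878

Exact integral: ∫_-3^0.5 f(x) dx ≈ -24.5729167.
L_4 ≈ -22.2441406.
Error ≈ -24.5729167 − (-22.2441406) ≈ -2.32878.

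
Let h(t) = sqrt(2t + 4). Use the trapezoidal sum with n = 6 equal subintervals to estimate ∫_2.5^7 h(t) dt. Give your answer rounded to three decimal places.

Δt = (7 − 2.5)/6 = 0.75.
h(2.5) ≈ 3.000, h(3.25) ≈ 3.240, h(4) ≈ 3.464, h(4.75) ≈ 3.674, h(5.5) ≈ 3.873, h(6.25) ≈ 4.062, h(7) ≈ 4.243.
T_6 = (Δt/2)·[h(t_0) + 2h(t_1) + ... + 2h(t_{5}) + h(t_6)].
Sum ≈ 16.451.

16.451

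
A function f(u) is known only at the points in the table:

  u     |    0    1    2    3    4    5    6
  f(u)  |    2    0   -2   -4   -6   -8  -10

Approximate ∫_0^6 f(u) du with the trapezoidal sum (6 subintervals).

-24

Δu = 1.
T_6 = (1/2)·[2 + 2·0 + 2·(-2) + 2·(-4) + 2·(-6) + 2·(-8) + (-10)] = -24.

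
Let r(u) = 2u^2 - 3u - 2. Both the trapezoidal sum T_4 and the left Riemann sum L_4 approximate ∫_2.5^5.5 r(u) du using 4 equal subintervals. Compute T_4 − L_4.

14.625

T_4 = 59.0625.
L_4 = 44.4375.
T_4 − L_4 = 14.625.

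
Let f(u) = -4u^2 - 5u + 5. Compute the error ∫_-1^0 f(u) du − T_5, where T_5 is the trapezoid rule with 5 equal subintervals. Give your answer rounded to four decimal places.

Exact integral: ∫_-1^0 f(u) du ≈ 6.166667.
T_5 = 6.14.
Error ≈ 6.166667 − 6.14 ≈ 0.0267.

0.0267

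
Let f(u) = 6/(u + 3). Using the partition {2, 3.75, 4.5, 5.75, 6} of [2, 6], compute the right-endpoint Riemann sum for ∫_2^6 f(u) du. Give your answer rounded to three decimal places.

Subinterval widths: 1.75, 0.75, 1.25, 0.25.
Right endpoints: 3.75, 4.5, 5.75, 6.
f(3.75) = 8/9, f(4.5) = 0.8, f(5.75) = 24/35, f(6) = 2/3.
Sum = Σ Δu_i · f(u_i).
Sum ≈ 3.179.

3.179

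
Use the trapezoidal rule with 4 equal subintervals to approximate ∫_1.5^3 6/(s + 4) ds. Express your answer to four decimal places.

1.4479

Δs = (3 − 1.5)/4 = 0.375.
f(1.5) = 12/11, f(1.875) = 48/47, f(2.25) = 0.96, f(2.625) = 48/53, f(3) = 6/7.
T_4 = (Δs/2)·[f(s_0) + 2f(s_1) + 2f(s_2) + 2f(s_3) + f(s_4)].
Sum ≈ 1.4479.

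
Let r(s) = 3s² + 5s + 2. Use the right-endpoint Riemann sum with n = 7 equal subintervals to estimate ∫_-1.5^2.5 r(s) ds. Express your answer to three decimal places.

46.796

Δs = (2.5 − (-1.5))/7 = 4/7.
Right endpoints: -13/14, -5/14, 3/14, 11/14, 19/14, 27/14, 2.5.
r(-13/14) = -11/196, r(-5/14) = 117/196, r(3/14) = 629/196, r(11/14) = 1525/196, r(19/14) = 2805/196, r(27/14) = 4469/196, r(2.5) = 33.25.
Sum = Δs · [r(-13/14) + r(-5/14) + r(3/14) + ...].
Sum ≈ 46.796.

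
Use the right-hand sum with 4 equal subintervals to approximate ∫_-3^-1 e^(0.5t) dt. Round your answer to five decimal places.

0.86664

Δt = (-1 − (-3))/4 = 0.5.
Right endpoints: -2.5, -2, -1.5, -1.
f(-2.5) ≈ 0.28650, f(-2) ≈ 0.36788, f(-1.5) ≈ 0.47237, f(-1) ≈ 0.60653.
Sum = Δt · [f(-2.5) + f(-2) + f(-1.5) + f(-1)].
Sum ≈ 0.86664.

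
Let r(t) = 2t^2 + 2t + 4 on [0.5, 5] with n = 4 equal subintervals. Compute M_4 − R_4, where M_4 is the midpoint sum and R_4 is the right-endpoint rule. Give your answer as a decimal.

-35.75390625

M_4 = 125.05078125.
R_4 = 160.8046875.
M_4 − R_4 = -35.75390625.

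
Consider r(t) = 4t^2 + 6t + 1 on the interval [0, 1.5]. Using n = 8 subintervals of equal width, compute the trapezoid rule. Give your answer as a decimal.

12.78515625

Δt = (1.5 − 0)/8 = 0.1875.
r(0) = 1, r(0.1875) = 2.265625, r(0.375) = 3.8125, r(0.5625) = 5.640625, r(0.75) = 7.75, r(0.9375) = 10.140625, r(1.125) = 12.8125, r(1.3125) = 15.765625, r(1.5) = 19.
T_8 = (Δt/2)·[r(t_0) + 2r(t_1) + ... + 2r(t_{7}) + r(t_8)].
Sum = 12.78515625.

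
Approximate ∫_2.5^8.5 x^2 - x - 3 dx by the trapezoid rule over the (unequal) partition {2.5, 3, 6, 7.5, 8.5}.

153.75

Subinterval widths: 0.5, 3, 1.5, 1.
f(2.5) = 0.75, f(3) = 3, f(6) = 27, f(7.5) = 45.75, f(8.5) = 60.75.
On each subinterval the trapezoid contributes (Δx_i/2)·[f(x_{i-1}) + f(x_i)].
Sum = 153.75.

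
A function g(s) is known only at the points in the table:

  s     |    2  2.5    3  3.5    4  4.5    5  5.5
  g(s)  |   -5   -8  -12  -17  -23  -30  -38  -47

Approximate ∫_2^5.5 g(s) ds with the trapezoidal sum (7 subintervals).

-77

Δs = 0.5.
T_7 = (0.5/2)·[(-5) + 2·(-8) + 2·(-12) + 2·(-17) + 2·(-23) + 2·(-30) + 2·(-38) + (-47)] = -77.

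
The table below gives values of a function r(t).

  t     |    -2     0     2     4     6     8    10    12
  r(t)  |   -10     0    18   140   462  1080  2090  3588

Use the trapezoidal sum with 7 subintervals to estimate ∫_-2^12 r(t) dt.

11158

Δt = 2.
T_7 = (2/2)·[(-10) + 2·0 + 2·18 + 2·140 + 2·462 + 2·1080 + 2·2090 + 3588] = 11158.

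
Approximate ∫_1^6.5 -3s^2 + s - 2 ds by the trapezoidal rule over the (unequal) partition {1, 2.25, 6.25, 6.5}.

Subinterval widths: 1.25, 4, 0.25.
f(1) = -4, f(2.25) = -14.9375, f(6.25) = -112.9375, f(6.5) = -122.25.
On each subinterval the trapezoid contributes (Δs_i/2)·[f(s_{i-1}) + f(s_i)].
Sum = -296.984375.

-296.984375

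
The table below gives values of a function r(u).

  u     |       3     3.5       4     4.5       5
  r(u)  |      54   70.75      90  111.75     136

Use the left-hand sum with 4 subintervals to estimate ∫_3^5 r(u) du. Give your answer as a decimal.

163.25

Δu = 0.5.
Sum = 0.5·[54 + 70.75 + 90 + 111.75] = 163.25.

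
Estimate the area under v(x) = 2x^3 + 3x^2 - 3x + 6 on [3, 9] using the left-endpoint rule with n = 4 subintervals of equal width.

2756.25

Δx = (9 − 3)/4 = 1.5.
Left endpoints: 3, 4.5, 6, 7.5.
v(3) = 78, v(4.5) = 235.5, v(6) = 528, v(7.5) = 996.
Sum = Δx · [v(3) + v(4.5) + v(6) + v(7.5)].
Sum = 2756.25.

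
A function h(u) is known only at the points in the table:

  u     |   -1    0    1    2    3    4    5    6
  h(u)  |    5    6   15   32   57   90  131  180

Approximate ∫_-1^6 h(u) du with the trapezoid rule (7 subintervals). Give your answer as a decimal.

423.5

Δu = 1.
T_7 = (1/2)·[5 + 2·6 + 2·15 + 2·32 + 2·57 + 2·90 + 2·131 + 180] = 423.5.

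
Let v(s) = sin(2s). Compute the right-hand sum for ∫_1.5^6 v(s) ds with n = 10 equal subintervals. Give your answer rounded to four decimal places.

Δs = (6 − 1.5)/10 = 0.45.
Right endpoints: 1.95, 2.4, 2.85, 3.3, 3.75, 4.2, 4.65, 5.1, 5.55, 6.
v(1.95) ≈ -0.6878, v(2.4) ≈ -0.9962, v(2.85) ≈ -0.5507, v(3.3) ≈ 0.3115, v(3.75) ≈ 0.9380, v(4.2) ≈ 0.8546, v(4.65) ≈ 0.1245, v(5.1) ≈ -0.6999, v(5.55) ≈ -0.9946, v(6) ≈ -0.5366.
Sum = Δs · [v(1.95) + v(2.4) + v(2.85) + ...].
Sum ≈ -1.0067.

-1.0067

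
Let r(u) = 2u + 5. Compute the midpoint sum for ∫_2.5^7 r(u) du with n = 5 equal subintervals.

Δu = (7 − 2.5)/5 = 0.9.
Midpoints: 2.95, 3.85, 4.75, 5.65, 6.55.
r(2.95) = 10.9, r(3.85) = 12.7, r(4.75) = 14.5, r(5.65) = 16.3, r(6.55) = 18.1.
Sum = Δu · [r(2.95) + r(3.85) + r(4.75) + r(5.65) + r(6.55)].
Sum = 65.25.

65.25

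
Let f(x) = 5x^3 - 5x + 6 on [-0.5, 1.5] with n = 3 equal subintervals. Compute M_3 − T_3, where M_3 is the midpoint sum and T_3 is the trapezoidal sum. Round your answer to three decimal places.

-1.667

M_3 ≈ 12.69444.
T_3 ≈ 14.36111.
M_3 − T_3 ≈ -1.667.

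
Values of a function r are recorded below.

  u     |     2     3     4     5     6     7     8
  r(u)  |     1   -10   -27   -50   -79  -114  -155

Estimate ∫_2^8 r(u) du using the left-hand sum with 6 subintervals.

-279

Δu = 1.
Sum = 1·[1 + (-10) + (-27) + (-50) + (-79) + (-114)] = -279.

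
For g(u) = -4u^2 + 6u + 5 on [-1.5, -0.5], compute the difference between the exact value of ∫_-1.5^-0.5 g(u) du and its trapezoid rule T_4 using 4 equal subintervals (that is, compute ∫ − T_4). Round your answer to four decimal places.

Exact integral: ∫_-1.5^-0.5 g(u) du ≈ -5.333333.
T_4 = -5.375.
Error ≈ -5.333333 − (-5.375) ≈ 0.0417.

0.0417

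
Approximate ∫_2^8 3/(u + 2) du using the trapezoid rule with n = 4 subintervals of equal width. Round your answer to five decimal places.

2.77795

Δu = (8 − 2)/4 = 1.5.
f(2) = 0.75, f(3.5) = 6/11, f(5) = 3/7, f(6.5) = 6/17, f(8) = 0.3.
T_4 = (Δu/2)·[f(u_0) + 2f(u_1) + 2f(u_2) + 2f(u_3) + f(u_4)].
Sum ≈ 2.77795.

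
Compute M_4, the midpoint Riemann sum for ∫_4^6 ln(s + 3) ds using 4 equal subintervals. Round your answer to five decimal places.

4.15398

Δs = (6 − 4)/4 = 0.5.
Midpoints: 4.25, 4.75, 5.25, 5.75.
f(4.25) ≈ 1.98100, f(4.75) ≈ 2.04769, f(5.25) ≈ 2.11021, f(5.75) ≈ 2.16905.
Sum = Δs · [f(4.25) + f(4.75) + f(5.25) + f(5.75)].
Sum ≈ 4.15398.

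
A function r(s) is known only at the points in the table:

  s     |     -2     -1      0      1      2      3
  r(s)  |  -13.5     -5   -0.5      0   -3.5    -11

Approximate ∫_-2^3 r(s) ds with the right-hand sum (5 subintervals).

Δs = 1.
Sum = 1·[(-5) + (-0.5) + 0 + (-3.5) + (-11)] = -20.

-20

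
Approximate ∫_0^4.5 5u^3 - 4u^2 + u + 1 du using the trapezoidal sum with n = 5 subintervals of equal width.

423.77625

Δu = (4.5 − 0)/5 = 0.9.
f(0) = 1, f(0.9) = 2.305, f(1.8) = 19, f(2.7) = 72.955, f(3.6) = 186.04, f(4.5) = 380.125.
T_5 = (Δu/2)·[f(u_0) + 2f(u_1) + ... + 2f(u_{4}) + f(u_5)].
Sum = 423.77625.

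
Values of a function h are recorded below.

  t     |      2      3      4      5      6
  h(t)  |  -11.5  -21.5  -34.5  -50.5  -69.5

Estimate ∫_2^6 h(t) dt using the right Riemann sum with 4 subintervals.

Δt = 1.
Sum = 1·[(-21.5) + (-34.5) + (-50.5) + (-69.5)] = -176.

-176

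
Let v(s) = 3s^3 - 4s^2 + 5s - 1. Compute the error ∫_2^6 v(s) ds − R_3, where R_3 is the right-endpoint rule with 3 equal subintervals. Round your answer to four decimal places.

Exact integral: ∫_2^6 v(s) ds ≈ 758.666667.
R_3 ≈ 1140.592593.
Error ≈ 758.666667 − 1140.592593 ≈ -381.9259.

-381.9259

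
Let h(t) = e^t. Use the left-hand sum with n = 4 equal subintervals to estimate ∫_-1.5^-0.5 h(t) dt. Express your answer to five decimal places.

Δt = (-0.5 − (-1.5))/4 = 0.25.
Left endpoints: -1.5, -1.25, -1, -0.75.
h(-1.5) ≈ 0.22313, h(-1.25) ≈ 0.28650, h(-1) ≈ 0.36788, h(-0.75) ≈ 0.47237.
Sum = Δt · [h(-1.5) + h(-1.25) + h(-1) + h(-0.75)].
Sum ≈ 0.33747.

0.33747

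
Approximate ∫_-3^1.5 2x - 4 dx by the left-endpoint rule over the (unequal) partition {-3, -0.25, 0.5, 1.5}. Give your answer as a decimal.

-33.875

Subinterval widths: 2.75, 0.75, 1.
Left endpoints: -3, -0.25, 0.5.
f(-3) = -10, f(-0.25) = -4.5, f(0.5) = -3.
Sum = Σ Δx_i · f(x_i).
Sum = -33.875.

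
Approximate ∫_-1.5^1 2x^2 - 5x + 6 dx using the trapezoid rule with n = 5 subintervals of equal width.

21.25

Δx = (1 − (-1.5))/5 = 0.5.
f(-1.5) = 18, f(-1) = 13, f(-0.5) = 9, f(0) = 6, f(0.5) = 4, f(1) = 3.
T_5 = (Δx/2)·[f(x_0) + 2f(x_1) + ... + 2f(x_{4}) + f(x_5)].
Sum = 21.25.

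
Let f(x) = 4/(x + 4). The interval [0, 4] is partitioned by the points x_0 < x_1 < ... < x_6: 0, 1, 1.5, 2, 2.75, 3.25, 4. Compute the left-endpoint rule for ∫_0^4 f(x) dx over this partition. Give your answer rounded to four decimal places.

2.9737

Subinterval widths: 1, 0.5, 0.5, 0.75, 0.5, 0.75.
Left endpoints: 0, 1, 1.5, 2, 2.75, 3.25.
f(0) = 1, f(1) = 0.8, f(1.5) = 8/11, f(2) = 2/3, f(2.75) = 16/27, f(3.25) = 16/29.
Sum = Σ Δx_i · f(x_i).
Sum ≈ 2.9737.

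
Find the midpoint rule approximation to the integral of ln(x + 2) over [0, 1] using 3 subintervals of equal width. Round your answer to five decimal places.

0.91031

Δx = (1 − 0)/3 = 1/3.
Midpoints: 1/6, 0.5, 5/6.
f(1/6) ≈ 0.77319, f(0.5) ≈ 0.91629, f(5/6) ≈ 1.04145.
Sum = Δx · [f(1/6) + f(0.5) + f(5/6)].
Sum ≈ 0.91031.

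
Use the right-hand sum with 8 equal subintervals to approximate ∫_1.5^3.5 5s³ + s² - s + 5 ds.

225.90625

Δs = (3.5 − 1.5)/8 = 0.25.
Right endpoints: 1.75, 2, 2.25, 2.5, 2.75, 3, 3.25, 3.5.
f(1.75) = 33.109375, f(2) = 47, f(2.25) = 64.765625, f(2.5) = 86.875, f(2.75) = 113.796875, f(3) = 146, f(3.25) = 183.953125, f(3.5) = 228.125.
Sum = Δs · [f(1.75) + f(2) + f(2.25) + ...].
Sum = 225.90625.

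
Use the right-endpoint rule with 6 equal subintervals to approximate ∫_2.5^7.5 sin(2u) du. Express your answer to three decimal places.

1.065

Δu = (7.5 − 2.5)/6 = 5/6.
Right endpoints: 10/3, 25/6, 5, 35/6, 20/3, 7.5.
f(10/3) ≈ 0.374, f(25/6) ≈ 0.887, f(5) ≈ -0.544, f(35/6) ≈ -0.783, f(20/3) ≈ 0.694, f(7.5) ≈ 0.650.
Sum = Δu · [f(10/3) + f(25/6) + f(5) + ...].
Sum ≈ 1.065.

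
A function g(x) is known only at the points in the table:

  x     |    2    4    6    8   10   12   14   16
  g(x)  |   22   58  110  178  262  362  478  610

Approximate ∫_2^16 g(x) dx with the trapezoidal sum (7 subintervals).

3528

Δx = 2.
T_7 = (2/2)·[22 + 2·58 + 2·110 + 2·178 + 2·262 + 2·362 + 2·478 + 610] = 3528.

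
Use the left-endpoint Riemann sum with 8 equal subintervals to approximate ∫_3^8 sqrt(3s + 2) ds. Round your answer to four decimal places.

20.7916

Δs = (8 − 3)/8 = 0.625.
Left endpoints: 3, 3.625, 4.25, 4.875, 5.5, 6.125, 6.75, 7.375.
f(3) ≈ 3.3166, f(3.625) ≈ 3.5882, f(4.25) ≈ 3.8406, f(4.875) ≈ 4.0774, f(5.5) ≈ 4.3012, f(6.125) ≈ 4.5139, f(6.75) ≈ 4.7170, f(7.375) ≈ 4.9117.
Sum = Δs · [f(3) + f(3.625) + f(4.25) + ...].
Sum ≈ 20.7916.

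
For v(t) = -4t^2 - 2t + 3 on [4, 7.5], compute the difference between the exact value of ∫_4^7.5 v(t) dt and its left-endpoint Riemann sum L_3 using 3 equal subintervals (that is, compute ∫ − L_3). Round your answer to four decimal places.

-94.8241

Exact integral: ∫_4^7.5 v(t) dt ≈ -506.916667.
L_3 ≈ -412.092593.
Error ≈ -506.916667 − (-412.092593) ≈ -94.8241.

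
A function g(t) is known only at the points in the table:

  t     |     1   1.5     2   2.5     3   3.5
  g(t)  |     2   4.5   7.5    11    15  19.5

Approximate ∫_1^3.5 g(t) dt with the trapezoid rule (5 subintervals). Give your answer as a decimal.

Δt = 0.5.
T_5 = (0.5/2)·[2 + 2·4.5 + 2·7.5 + 2·11 + 2·15 + 19.5] = 24.375.

24.375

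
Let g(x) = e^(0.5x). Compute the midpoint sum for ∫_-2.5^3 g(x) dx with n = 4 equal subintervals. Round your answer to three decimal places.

8.227

Δx = (3 − (-2.5))/4 = 1.375.
Midpoints: -1.8125, -0.4375, 0.9375, 2.3125.
g(-1.8125) ≈ 0.404, g(-0.4375) ≈ 0.804, g(0.9375) ≈ 1.598, g(2.3125) ≈ 3.178.
Sum = Δx · [g(-1.8125) + g(-0.4375) + g(0.9375) + g(2.3125)].
Sum ≈ 8.227.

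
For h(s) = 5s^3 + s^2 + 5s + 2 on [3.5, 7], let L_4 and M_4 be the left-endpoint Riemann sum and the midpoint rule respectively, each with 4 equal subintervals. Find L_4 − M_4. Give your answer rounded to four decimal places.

-626.8315

L_4 ≈ 2367.948242.
M_4 ≈ 2994.779785.
L_4 − M_4 ≈ -626.8315.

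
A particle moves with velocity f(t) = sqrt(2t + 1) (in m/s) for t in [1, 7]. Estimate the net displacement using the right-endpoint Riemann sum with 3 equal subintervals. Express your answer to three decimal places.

Δt = (7 − 1)/3 = 2.
Right endpoints: 3, 5, 7.
f(3) ≈ 2.646, f(5) ≈ 3.317, f(7) ≈ 3.873.
Sum = Δt · [f(3) + f(5) + f(7)].
Sum ≈ 19.671.

19.671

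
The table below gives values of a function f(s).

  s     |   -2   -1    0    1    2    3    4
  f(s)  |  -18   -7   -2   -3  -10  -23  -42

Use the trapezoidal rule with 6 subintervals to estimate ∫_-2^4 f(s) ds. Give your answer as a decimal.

Δs = 1.
T_6 = (1/2)·[(-18) + 2·(-7) + 2·(-2) + 2·(-3) + 2·(-10) + 2·(-23) + (-42)] = -75.

-75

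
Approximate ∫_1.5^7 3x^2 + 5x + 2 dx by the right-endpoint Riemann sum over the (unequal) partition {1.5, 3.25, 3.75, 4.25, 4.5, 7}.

Subinterval widths: 1.75, 0.5, 0.5, 0.25, 2.5.
Right endpoints: 3.25, 3.75, 4.25, 4.5, 7.
f(3.25) = 49.9375, f(3.75) = 62.9375, f(4.25) = 77.4375, f(4.5) = 85.25, f(7) = 184.
Sum = Σ Δx_i · f(x_i).
Sum = 638.890625.

638.890625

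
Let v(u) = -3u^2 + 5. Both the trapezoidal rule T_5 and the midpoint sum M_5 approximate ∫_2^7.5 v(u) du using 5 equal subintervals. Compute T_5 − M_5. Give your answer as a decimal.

T_5 = -389.7025.
M_5 = -384.71125.
T_5 − M_5 = -4.99125.

-4.99125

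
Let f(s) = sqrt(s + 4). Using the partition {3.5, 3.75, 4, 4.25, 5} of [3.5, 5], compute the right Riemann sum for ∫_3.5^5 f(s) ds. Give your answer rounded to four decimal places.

4.3711

Subinterval widths: 0.25, 0.25, 0.25, 0.75.
Right endpoints: 3.75, 4, 4.25, 5.
f(3.75) ≈ 2.7839, f(4) ≈ 2.8284, f(4.25) ≈ 2.8723, f(5) ≈ 3.0000.
Sum = Σ Δs_i · f(s_i).
Sum ≈ 4.3711.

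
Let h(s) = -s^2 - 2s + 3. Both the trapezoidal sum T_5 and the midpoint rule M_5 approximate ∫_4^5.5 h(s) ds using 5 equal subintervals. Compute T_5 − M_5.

-0.03375

T_5 = -43.8975.
M_5 = -43.86375.
T_5 − M_5 = -0.03375.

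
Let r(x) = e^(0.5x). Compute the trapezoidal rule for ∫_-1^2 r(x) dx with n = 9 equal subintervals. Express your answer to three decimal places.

4.233

Δx = (2 − (-1))/9 = 1/3.
r(-1) ≈ 0.607, r(-2/3) ≈ 0.717, r(-1/3) ≈ 0.846, r(0) ≈ 1.000, r(1/3) ≈ 1.181, r(2/3) ≈ 1.396, r(1) ≈ 1.649, r(4/3) ≈ 1.948, r(5/3) ≈ 2.301, r(2) ≈ 2.718.
T_9 = (Δx/2)·[r(x_0) + 2r(x_1) + ... + 2r(x_{8}) + r(x_9)].
Sum ≈ 4.233.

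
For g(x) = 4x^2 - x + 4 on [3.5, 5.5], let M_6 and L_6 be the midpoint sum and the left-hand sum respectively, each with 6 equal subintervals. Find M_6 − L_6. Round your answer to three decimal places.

11.444

M_6 ≈ 163.59259.
L_6 ≈ 152.14815.
M_6 − L_6 ≈ 11.444.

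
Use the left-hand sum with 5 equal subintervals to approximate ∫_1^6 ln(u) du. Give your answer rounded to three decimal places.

4.787

Δu = (6 − 1)/5 = 1.
Left endpoints: 1, 2, 3, 4, 5.
f(1) ≈ 0.000, f(2) ≈ 0.693, f(3) ≈ 1.099, f(4) ≈ 1.386, f(5) ≈ 1.609.
Sum = Δu · [f(1) + f(2) + f(3) + f(4) + f(5)].
Sum ≈ 4.787.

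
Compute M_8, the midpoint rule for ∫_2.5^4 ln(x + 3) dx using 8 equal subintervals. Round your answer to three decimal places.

2.745

Δx = (4 − 2.5)/8 = 0.1875.
Midpoints: 2.59375, 2.78125, 2.96875, 3.15625, 3.34375, 3.53125, 3.71875, 3.90625.
f(2.59375) ≈ 1.722, f(2.78125) ≈ 1.755, f(2.96875) ≈ 1.787, f(3.15625) ≈ 1.817, f(3.34375) ≈ 1.847, f(3.53125) ≈ 1.877, f(3.71875) ≈ 1.905, f(3.90625) ≈ 1.932.
Sum = Δx · [f(2.59375) + f(2.78125) + f(2.96875) + ...].
Sum ≈ 2.745.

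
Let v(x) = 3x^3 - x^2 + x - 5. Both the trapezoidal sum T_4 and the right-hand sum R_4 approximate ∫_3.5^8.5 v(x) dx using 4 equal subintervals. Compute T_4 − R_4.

T_4 = 3686.09375.
R_4 = 4722.8125.
T_4 − R_4 = -1036.71875.

-1036.71875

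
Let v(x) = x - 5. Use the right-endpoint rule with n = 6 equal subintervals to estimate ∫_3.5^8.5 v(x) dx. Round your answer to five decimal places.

Δx = (8.5 − 3.5)/6 = 5/6.
Right endpoints: 13/3, 31/6, 6, 41/6, 23/3, 8.5.
v(13/3) = -2/3, v(31/6) = 1/6, v(6) = 1, v(41/6) = 11/6, v(23/3) = 8/3, v(8.5) = 3.5.
Sum = Δx · [v(13/3) + v(31/6) + v(6) + ...].
Sum ≈ 7.08333.

7.08333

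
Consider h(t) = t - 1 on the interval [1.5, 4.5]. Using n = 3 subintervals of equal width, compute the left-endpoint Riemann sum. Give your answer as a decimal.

Δt = (4.5 − 1.5)/3 = 1.
Left endpoints: 1.5, 2.5, 3.5.
h(1.5) = 0.5, h(2.5) = 1.5, h(3.5) = 2.5.
Sum = Δt · [h(1.5) + h(2.5) + h(3.5)].
Sum = 4.5.

4.5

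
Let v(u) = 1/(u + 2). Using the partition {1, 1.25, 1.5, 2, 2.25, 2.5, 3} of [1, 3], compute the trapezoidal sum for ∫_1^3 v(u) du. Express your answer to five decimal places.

Subinterval widths: 0.25, 0.25, 0.5, 0.25, 0.25, 0.5.
v(1) = 1/3, v(1.25) = 4/13, v(1.5) = 2/7, v(2) = 0.25, v(2.25) = 4/17, v(2.5) = 2/9, v(3) = 0.2.
On each subinterval the trapezoid contributes (Δu_i/2)·[v(u_{i-1}) + v(u_i)].
Sum ≈ 0.51164.

0.51164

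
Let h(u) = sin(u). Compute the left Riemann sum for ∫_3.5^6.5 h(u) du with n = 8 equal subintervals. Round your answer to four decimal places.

-1.9967

Δu = (6.5 − 3.5)/8 = 0.375.
Left endpoints: 3.5, 3.875, 4.25, 4.625, 5, 5.375, 5.75, 6.125.
h(3.5) ≈ -0.3508, h(3.875) ≈ -0.6694, h(4.25) ≈ -0.8950, h(4.625) ≈ -0.9962, h(5) ≈ -0.9589, h(5.375) ≈ -0.7884, h(5.75) ≈ -0.5083, h(6.125) ≈ -0.1575.
Sum = Δu · [h(3.5) + h(3.875) + h(4.25) + ...].
Sum ≈ -1.9967.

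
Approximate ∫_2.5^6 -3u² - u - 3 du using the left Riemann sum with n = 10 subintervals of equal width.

-209.733125

Δu = (6 − 2.5)/10 = 0.35.
Left endpoints: 2.5, 2.85, 3.2, 3.55, 3.9, 4.25, 4.6, 4.95, 5.3, 5.65.
f(2.5) = -24.25, f(2.85) = -30.2175, f(3.2) = -36.92, f(3.55) = -44.3575, f(3.9) = -52.53, f(4.25) = -61.4375, f(4.6) = -71.08, f(4.95) = -81.4575, f(5.3) = -92.57, f(5.65) = -104.4175.
Sum = Δu · [f(2.5) + f(2.85) + f(3.2) + ...].
Sum = -209.733125.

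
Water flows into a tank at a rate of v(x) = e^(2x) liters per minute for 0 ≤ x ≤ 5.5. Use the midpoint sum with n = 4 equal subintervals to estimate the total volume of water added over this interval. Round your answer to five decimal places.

Δx = (5.5 − 0)/4 = 1.375.
Midpoints: 0.6875, 2.0625, 3.4375, 4.8125.
v(0.6875) ≈ 3.95508, v(2.0625) ≈ 61.86781, v(3.4375) ≈ 967.77537, v(4.8125) ≈ 15138.55379.
Sum = Δx · [v(0.6875) + v(2.0625) + v(3.4375) + v(4.8125)].
Sum ≈ 22236.70906.

22236.70906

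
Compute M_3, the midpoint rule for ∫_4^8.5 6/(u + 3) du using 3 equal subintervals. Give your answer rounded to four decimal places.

Δu = (8.5 − 4)/3 = 1.5.
Midpoints: 4.75, 6.25, 7.75.
f(4.75) = 24/31, f(6.25) = 24/37, f(7.75) = 24/43.
Sum = Δu · [f(4.75) + f(6.25) + f(7.75)].
Sum ≈ 2.9715.

2.9715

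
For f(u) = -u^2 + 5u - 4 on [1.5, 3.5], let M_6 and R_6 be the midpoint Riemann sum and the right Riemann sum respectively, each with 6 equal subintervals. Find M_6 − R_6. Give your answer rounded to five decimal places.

0.05556

M_6 ≈ 3.8518519.
R_6 ≈ 3.7962963.
M_6 − R_6 ≈ 0.05556.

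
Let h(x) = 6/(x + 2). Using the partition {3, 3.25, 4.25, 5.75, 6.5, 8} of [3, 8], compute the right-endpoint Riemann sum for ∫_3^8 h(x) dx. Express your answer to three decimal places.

Subinterval widths: 0.25, 1, 1.5, 0.75, 1.5.
Right endpoints: 3.25, 4.25, 5.75, 6.5, 8.
h(3.25) = 8/7, h(4.25) = 0.96, h(5.75) = 24/31, h(6.5) = 12/17, h(8) = 0.6.
Sum = Σ Δx_i · h(x_i).
Sum ≈ 3.836.

3.836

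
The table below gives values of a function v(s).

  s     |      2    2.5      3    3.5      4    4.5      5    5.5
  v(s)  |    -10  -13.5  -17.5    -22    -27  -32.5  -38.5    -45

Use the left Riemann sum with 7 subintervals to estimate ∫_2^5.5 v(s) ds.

-80.5

Δs = 0.5.
Sum = 0.5·[(-10) + (-13.5) + (-17.5) + (-22) + (-27) + (-32.5) + (-38.5)] = -80.5.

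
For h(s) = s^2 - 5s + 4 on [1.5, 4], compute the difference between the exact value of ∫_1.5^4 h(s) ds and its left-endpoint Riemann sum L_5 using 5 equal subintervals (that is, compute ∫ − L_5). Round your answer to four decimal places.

0.2083

Exact integral: ∫_1.5^4 h(s) ds ≈ -4.166667.
L_5 = -4.375.
Error ≈ -4.166667 − (-4.375) ≈ 0.2083.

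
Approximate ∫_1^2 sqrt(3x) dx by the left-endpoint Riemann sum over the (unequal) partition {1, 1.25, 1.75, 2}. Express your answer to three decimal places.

Subinterval widths: 0.25, 0.5, 0.25.
Left endpoints: 1, 1.25, 1.75.
f(1) ≈ 1.732, f(1.25) ≈ 1.936, f(1.75) ≈ 2.291.
Sum = Σ Δx_i · f(x_i).
Sum ≈ 1.974.

1.974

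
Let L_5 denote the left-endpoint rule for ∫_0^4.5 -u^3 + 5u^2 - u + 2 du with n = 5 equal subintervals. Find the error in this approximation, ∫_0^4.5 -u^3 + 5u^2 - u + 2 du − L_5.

Exact integral: ∫_0^4.5 f(u) du = 48.234375.
L_5 = 44.64.
Error = 48.234375 − 44.64 = 3.594375.

3.594375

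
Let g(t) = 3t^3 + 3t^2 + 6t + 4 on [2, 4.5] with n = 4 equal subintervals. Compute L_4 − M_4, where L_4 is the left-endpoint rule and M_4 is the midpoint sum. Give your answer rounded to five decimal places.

-89.97803

L_4 ≈ 344.8193359.
M_4 ≈ 434.7973633.
L_4 − M_4 ≈ -89.97803.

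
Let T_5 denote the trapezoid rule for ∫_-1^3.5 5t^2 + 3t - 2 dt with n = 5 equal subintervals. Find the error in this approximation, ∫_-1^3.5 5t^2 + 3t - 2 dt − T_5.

-3.0375

Exact integral: ∫_-1^3.5 f(t) dt = 81.
T_5 = 84.0375.
Error = 81 − 84.0375 = -3.0375.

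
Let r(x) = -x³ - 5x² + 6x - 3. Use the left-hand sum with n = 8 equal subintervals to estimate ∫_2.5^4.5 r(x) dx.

Δx = (4.5 − 2.5)/8 = 0.25.
Left endpoints: 2.5, 2.75, 3, 3.25, 3.5, 3.75, 4, 4.25.
r(2.5) = -34.875, r(2.75) = -45.109375, r(3) = -57, r(3.25) = -70.640625, r(3.5) = -86.125, r(3.75) = -103.546875, r(4) = -123, r(4.25) = -144.578125.
Sum = Δx · [r(2.5) + r(2.75) + r(3) + ...].
Sum = -166.21875.

-166.21875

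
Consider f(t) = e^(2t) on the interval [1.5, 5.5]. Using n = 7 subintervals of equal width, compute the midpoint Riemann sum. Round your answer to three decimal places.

Δt = (5.5 − 1.5)/7 = 4/7.
Midpoints: 25/14, 33/14, 41/14, 3.5, 57/14, 65/14, 73/14.
f(25/14) ≈ 35.567, f(33/14) ≈ 111.529, f(41/14) ≈ 349.724, f(3.5) ≈ 1096.633, f(57/14) ≈ 3438.729, f(65/14) ≈ 10782.873, f(73/14) ≈ 33812.013.
Sum = Δt · [f(25/14) + f(33/14) + f(41/14) + ...].
Sum ≈ 28358.324.

28358.324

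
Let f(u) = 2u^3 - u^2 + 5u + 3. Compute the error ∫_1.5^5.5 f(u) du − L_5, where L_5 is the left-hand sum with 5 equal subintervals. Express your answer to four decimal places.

118.6667

Exact integral: ∫_1.5^5.5 f(u) du ≈ 482.666667.
L_5 = 364.
Error ≈ 482.666667 − 364 ≈ 118.6667.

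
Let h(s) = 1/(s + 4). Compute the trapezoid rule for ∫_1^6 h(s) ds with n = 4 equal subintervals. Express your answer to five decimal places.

0.69702

Δs = (6 − 1)/4 = 1.25.
h(1) = 0.2, h(2.25) = 0.16, h(3.5) = 2/15, h(4.75) = 4/35, h(6) = 0.1.
T_4 = (Δs/2)·[h(s_0) + 2h(s_1) + 2h(s_2) + 2h(s_3) + h(s_4)].
Sum ≈ 0.69702.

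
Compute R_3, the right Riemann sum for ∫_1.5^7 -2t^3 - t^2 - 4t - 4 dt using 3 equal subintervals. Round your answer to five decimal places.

Δt = (7 − 1.5)/3 = 11/6.
Right endpoints: 10/3, 31/6, 7.
f(10/3) = -2768/27, f(31/6) = -17669/54, f(7) = -767.
Sum = Δt · [f(10/3) + f(31/6) + f(7)].
Sum ≈ -2193.99074.

-2193.99074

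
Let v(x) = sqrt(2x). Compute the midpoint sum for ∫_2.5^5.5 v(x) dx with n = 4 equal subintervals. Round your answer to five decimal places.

Δx = (5.5 − 2.5)/4 = 0.75.
Midpoints: 2.875, 3.625, 4.375, 5.125.
v(2.875) ≈ 2.39792, v(3.625) ≈ 2.69258, v(4.375) ≈ 2.95804, v(5.125) ≈ 3.20156.
Sum = Δx · [v(2.875) + v(3.625) + v(4.375) + v(5.125)].
Sum ≈ 8.43758.

8.43758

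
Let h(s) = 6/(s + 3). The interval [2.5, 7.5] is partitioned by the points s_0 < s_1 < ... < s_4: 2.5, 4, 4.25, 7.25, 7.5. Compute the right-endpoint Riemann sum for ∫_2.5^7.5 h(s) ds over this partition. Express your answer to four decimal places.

3.3916

Subinterval widths: 1.5, 0.25, 3, 0.25.
Right endpoints: 4, 4.25, 7.25, 7.5.
h(4) = 6/7, h(4.25) = 24/29, h(7.25) = 24/41, h(7.5) = 4/7.
Sum = Σ Δs_i · h(s_i).
Sum ≈ 3.3916.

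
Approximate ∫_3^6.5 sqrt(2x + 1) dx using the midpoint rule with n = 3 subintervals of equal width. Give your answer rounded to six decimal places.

Δx = (6.5 − 3)/3 = 7/6.
Midpoints: 43/12, 4.75, 71/12.
f(43/12) ≈ 2.857738, f(4.75) ≈ 3.240370, f(71/12) ≈ 3.582364.
Sum = Δx · [f(43/12) + f(4.75) + f(71/12)].
Sum ≈ 11.293885.

11.293885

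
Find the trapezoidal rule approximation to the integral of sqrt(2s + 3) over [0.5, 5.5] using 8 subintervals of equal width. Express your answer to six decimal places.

14.786844

Δs = (5.5 − 0.5)/8 = 0.625.
f(0.5) ≈ 2.000000, f(1.125) ≈ 2.291288, f(1.75) ≈ 2.549510, f(2.375) ≈ 2.783882, f(3) ≈ 3.000000, f(3.625) ≈ 3.201562, f(4.25) ≈ 3.391165, f(4.875) ≈ 3.570714, f(5.5) ≈ 3.741657.
T_8 = (Δs/2)·[f(s_0) + 2f(s_1) + ... + 2f(s_{7}) + f(s_8)].
Sum ≈ 14.786844.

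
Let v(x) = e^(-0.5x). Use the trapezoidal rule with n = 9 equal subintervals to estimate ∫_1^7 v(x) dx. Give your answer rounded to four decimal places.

Δx = (7 − 1)/9 = 2/3.
v(1) ≈ 0.6065, v(5/3) ≈ 0.4346, v(7/3) ≈ 0.3114, v(3) ≈ 0.2231, v(11/3) ≈ 0.1599, v(13/3) ≈ 0.1146, v(5) ≈ 0.0821, v(17/3) ≈ 0.0588, v(19/3) ≈ 0.0421, v(7) ≈ 0.0302.
T_9 = (Δx/2)·[v(x_0) + 2v(x_1) + ... + 2v(x_{8}) + v(x_9)].
Sum ≈ 1.1633.

1.1633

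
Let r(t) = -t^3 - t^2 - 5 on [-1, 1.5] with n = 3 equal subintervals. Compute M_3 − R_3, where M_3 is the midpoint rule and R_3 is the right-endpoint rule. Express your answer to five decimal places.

3.10330

M_3 ≈ -14.7207755.
R_3 ≈ -17.8240741.
M_3 − R_3 ≈ 3.10330.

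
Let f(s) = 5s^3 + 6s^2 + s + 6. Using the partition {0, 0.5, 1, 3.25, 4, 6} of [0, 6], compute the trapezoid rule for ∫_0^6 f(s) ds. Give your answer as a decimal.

Subinterval widths: 0.5, 0.5, 2.25, 0.75, 2.
f(0) = 6, f(0.5) = 8.625, f(1) = 18, f(3.25) = 244.265625, f(4) = 426, f(6) = 1308.
On each subinterval the trapezoid contributes (Δs_i/2)·[f(s_{i-1}) + f(s_i)].
Sum = 2290.7109375.

2290.7109375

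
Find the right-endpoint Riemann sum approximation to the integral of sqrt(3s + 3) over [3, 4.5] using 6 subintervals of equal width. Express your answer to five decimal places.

Δs = (4.5 − 3)/6 = 0.25.
Right endpoints: 3.25, 3.5, 3.75, 4, 4.25, 4.5.
f(3.25) ≈ 3.57071, f(3.5) ≈ 3.67423, f(3.75) ≈ 3.77492, f(4) ≈ 3.87298, f(4.25) ≈ 3.96863, f(4.5) ≈ 4.06202.
Sum = Δs · [f(3.25) + f(3.5) + f(3.75) + ...].
Sum ≈ 5.73087.

5.73087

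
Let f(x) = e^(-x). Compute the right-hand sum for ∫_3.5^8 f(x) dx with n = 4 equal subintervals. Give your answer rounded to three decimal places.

0.016

Δx = (8 − 3.5)/4 = 1.125.
Right endpoints: 4.625, 5.75, 6.875, 8.
f(4.625) ≈ 0.010, f(5.75) ≈ 0.003, f(6.875) ≈ 0.001, f(8) ≈ 0.000.
Sum = Δx · [f(4.625) + f(5.75) + f(6.875) + f(8)].
Sum ≈ 0.016.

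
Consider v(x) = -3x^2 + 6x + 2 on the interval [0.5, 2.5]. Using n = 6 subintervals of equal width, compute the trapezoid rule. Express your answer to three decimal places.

Δx = (2.5 − 0.5)/6 = 1/3.
v(0.5) = 4.25, v(5/6) = 59/12, v(7/6) = 59/12, v(1.5) = 4.25, v(11/6) = 35/12, v(13/6) = 11/12, v(2.5) = -1.75.
T_6 = (Δx/2)·[v(x_0) + 2v(x_1) + ... + 2v(x_{5}) + v(x_6)].
Sum ≈ 6.389.

6.389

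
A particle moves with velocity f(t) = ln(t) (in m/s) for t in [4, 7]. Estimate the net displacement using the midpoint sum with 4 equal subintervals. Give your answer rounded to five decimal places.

5.07870

Δt = (7 − 4)/4 = 0.75.
Midpoints: 4.375, 5.125, 5.875, 6.625.
f(4.375) ≈ 1.47591, f(5.125) ≈ 1.63413, f(5.875) ≈ 1.77071, f(6.625) ≈ 1.89085.
Sum = Δt · [f(4.375) + f(5.125) + f(5.875) + f(6.625)].
Sum ≈ 5.07870.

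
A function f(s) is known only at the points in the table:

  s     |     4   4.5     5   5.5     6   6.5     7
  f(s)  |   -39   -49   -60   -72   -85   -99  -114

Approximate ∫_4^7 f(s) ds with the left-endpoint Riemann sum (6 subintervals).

Δs = 0.5.
Sum = 0.5·[(-39) + (-49) + (-60) + (-72) + (-85) + (-99)] = -202.

-202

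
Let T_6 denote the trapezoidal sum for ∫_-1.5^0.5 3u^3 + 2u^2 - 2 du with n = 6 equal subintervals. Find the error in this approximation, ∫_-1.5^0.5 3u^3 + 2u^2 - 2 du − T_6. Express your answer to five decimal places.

0.09259

Exact integral: ∫_-1.5^0.5 f(u) du ≈ -5.4166667.
T_6 ≈ -5.5092593.
Error ≈ -5.4166667 − (-5.5092593) ≈ 0.09259.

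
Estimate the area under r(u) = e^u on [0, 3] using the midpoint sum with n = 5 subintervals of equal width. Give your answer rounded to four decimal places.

18.8022

Δu = (3 − 0)/5 = 0.6.
Midpoints: 0.3, 0.9, 1.5, 2.1, 2.7.
r(0.3) ≈ 1.3499, r(0.9) ≈ 2.4596, r(1.5) ≈ 4.4817, r(2.1) ≈ 8.1662, r(2.7) ≈ 14.8797.
Sum = Δu · [r(0.3) + r(0.9) + r(1.5) + r(2.1) + r(2.7)].
Sum ≈ 18.8022.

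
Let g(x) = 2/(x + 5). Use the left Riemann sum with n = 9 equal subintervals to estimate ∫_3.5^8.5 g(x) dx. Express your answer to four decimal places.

Δx = (8.5 − 3.5)/9 = 5/9.
Left endpoints: 3.5, 73/18, 83/18, 31/6, 103/18, 113/18, 41/6, 133/18, 143/18.
g(3.5) = 4/17, g(73/18) = 36/163, g(83/18) = 36/173, g(31/6) = 12/61, g(103/18) = 36/193, g(113/18) = 36/203, g(41/6) = 12/71, g(133/18) = 36/223, g(143/18) = 36/233.
Sum = Δx · [g(3.5) + g(73/18) + g(83/18) + ...].
Sum ≈ 0.9499.

0.9499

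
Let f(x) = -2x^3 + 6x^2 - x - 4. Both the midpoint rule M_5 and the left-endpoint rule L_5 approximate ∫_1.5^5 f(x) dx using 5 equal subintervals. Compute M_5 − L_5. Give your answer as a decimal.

M_5 = -90.164375.
L_5 = -57.365.
M_5 − L_5 = -32.799375.

-32.799375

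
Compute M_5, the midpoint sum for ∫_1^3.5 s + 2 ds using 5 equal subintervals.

Δs = (3.5 − 1)/5 = 0.5.
Midpoints: 1.25, 1.75, 2.25, 2.75, 3.25.
f(1.25) = 3.25, f(1.75) = 3.75, f(2.25) = 4.25, f(2.75) = 4.75, f(3.25) = 5.25.
Sum = Δs · [f(1.25) + f(1.75) + f(2.25) + f(2.75) + f(3.25)].
Sum = 10.625.

10.625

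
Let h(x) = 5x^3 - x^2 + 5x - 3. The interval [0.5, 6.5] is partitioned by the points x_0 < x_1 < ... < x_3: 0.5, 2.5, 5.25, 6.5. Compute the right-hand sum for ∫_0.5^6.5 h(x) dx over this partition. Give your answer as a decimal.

Subinterval widths: 2, 2.75, 1.25.
Right endpoints: 2.5, 5.25, 6.5.
h(2.5) = 81.375, h(5.25) = 719.203125, h(6.5) = 1360.375.
Sum = Σ Δx_i · h(x_i).
Sum = 3841.02734375.

3841.02734375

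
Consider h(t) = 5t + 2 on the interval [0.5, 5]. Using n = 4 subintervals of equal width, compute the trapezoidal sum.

Δt = (5 − 0.5)/4 = 1.125.
h(0.5) = 4.5, h(1.625) = 10.125, h(2.75) = 15.75, h(3.875) = 21.375, h(5) = 27.
T_4 = (Δt/2)·[h(t_0) + 2h(t_1) + 2h(t_2) + 2h(t_3) + h(t_4)].
Sum = 70.875.

70.875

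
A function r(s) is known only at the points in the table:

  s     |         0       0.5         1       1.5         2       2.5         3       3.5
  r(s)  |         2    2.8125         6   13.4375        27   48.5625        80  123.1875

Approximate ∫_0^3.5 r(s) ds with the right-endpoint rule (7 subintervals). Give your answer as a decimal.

Δs = 0.5.
Sum = 0.5·[2.8125 + 6 + 13.4375 + 27 + 48.5625 + 80 + 123.1875] = 150.5.

150.5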